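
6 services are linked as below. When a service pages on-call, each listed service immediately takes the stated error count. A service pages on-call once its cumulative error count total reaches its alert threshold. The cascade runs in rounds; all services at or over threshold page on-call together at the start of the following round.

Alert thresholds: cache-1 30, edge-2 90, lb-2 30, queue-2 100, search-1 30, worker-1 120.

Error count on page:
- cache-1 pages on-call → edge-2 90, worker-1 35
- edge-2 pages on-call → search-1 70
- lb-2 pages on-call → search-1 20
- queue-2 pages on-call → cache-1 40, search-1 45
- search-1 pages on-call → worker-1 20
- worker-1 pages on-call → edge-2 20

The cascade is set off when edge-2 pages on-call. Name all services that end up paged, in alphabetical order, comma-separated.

Round 1 — edge-2 pages on-call (initial).
  search-1: +70 → 70 ≥ 30
Round 2 — search-1 pages on-call.
  worker-1: +20 → 20 < 120
No further pages.

edge-2, search-1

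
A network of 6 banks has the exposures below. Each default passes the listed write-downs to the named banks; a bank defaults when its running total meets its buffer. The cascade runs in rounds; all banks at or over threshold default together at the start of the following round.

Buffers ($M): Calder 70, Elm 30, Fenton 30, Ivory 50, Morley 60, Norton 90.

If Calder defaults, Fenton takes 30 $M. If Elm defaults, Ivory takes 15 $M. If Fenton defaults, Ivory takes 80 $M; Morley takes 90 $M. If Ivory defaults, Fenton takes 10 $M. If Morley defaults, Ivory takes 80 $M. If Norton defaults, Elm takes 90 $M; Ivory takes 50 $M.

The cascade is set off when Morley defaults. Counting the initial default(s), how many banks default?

2

Round 1 — Morley defaults (initial).
  Ivory: +80 → 80 ≥ 50
Round 2 — Ivory defaults.
  Fenton: +10 → 10 < 30
No further defaults.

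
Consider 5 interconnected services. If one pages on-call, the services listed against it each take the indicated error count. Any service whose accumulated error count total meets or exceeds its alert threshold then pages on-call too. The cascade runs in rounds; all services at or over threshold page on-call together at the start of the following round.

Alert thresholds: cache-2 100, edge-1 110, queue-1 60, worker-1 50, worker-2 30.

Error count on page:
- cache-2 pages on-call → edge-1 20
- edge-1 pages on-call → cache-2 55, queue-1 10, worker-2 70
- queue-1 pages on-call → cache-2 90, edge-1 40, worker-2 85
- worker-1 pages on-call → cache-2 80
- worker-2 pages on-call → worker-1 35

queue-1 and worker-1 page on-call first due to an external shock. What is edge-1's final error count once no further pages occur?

60

Round 1 — queue-1, worker-1 page on-call (initial).
  cache-2: +90+80 → 170 ≥ 100
  edge-1: +40 → 40 < 110
  worker-2: +85 → 85 ≥ 30
Round 2 — cache-2, worker-2 page on-call.
  edge-1: +20 → 60 < 110
No further pages.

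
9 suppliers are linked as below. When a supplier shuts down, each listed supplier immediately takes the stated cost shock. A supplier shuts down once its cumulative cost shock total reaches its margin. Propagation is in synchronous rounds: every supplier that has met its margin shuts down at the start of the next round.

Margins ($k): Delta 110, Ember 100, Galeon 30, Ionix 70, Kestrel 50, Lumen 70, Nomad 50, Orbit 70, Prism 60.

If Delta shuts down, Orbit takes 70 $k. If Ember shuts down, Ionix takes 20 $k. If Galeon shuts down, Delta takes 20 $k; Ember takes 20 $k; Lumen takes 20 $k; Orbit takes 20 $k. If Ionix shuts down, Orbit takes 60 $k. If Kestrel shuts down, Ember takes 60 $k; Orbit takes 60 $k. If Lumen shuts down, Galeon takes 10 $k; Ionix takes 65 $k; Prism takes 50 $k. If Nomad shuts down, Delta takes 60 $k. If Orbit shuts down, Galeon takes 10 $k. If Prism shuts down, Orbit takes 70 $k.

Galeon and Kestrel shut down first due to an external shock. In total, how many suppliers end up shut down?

3

Round 1 — Galeon, Kestrel shut down (initial).
  Delta: +20 → 20 < 110
  Ember: +20+60 → 80 < 100
  Lumen: +20 → 20 < 70
  Orbit: +20+60 → 80 ≥ 70
Round 2 — Orbit shuts down.
No further shutdowns.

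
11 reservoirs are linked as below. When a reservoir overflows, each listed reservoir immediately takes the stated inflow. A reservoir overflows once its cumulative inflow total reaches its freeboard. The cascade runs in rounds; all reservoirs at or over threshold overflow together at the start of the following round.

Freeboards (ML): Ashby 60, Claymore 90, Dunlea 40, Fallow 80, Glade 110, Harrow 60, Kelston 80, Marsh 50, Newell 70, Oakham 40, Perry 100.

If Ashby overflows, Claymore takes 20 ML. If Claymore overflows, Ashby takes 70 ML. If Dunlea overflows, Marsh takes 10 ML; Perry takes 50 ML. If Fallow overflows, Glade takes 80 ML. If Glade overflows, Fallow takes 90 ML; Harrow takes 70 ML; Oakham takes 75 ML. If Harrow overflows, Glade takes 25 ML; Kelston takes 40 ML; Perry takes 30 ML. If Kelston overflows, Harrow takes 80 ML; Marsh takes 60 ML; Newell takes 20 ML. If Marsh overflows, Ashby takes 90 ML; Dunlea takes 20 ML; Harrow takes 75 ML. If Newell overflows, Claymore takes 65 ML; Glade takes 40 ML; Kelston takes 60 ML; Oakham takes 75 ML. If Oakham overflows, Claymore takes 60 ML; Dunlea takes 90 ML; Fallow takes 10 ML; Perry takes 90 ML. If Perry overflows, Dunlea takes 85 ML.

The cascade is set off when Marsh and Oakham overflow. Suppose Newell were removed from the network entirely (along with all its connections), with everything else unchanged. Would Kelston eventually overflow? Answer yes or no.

With Newell removed:
Round 1 — Marsh, Oakham overflow (initial).
  Ashby: +90 → 90 ≥ 60
  Claymore: +60 → 60 < 90
  Dunlea: +20+90 → 110 ≥ 40
  Fallow: +10 → 10 < 80
  Harrow: +75 → 75 ≥ 60
  Perry: +90 → 90 < 100
Round 2 — Ashby, Dunlea, Harrow overflow.
  Claymore: +20 → 80 < 90
  Glade: +25 → 25 < 110
  Kelston: +40 → 40 < 80
  Perry: +50+30 → 170 ≥ 100
Round 3 — Perry overflows.
No further overflows.

no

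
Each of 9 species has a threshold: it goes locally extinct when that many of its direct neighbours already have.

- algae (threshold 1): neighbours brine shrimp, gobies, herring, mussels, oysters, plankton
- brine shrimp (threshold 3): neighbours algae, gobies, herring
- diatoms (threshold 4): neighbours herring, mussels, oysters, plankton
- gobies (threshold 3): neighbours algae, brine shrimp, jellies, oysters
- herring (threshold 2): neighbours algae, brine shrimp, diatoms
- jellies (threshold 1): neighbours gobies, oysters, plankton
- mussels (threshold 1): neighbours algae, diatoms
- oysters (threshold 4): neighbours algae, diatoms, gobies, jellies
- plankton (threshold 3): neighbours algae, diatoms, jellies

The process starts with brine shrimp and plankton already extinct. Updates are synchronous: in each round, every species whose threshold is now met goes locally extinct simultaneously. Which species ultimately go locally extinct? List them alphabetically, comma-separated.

algae, brine shrimp, gobies, herring, jellies, mussels, plankton

Round 1 — brine shrimp, plankton go locally extinct (initial).
Round 2 — checking thresholds:
  algae: 2 of 6 neighbours ≥ 1, goes locally extinct.
  diatoms: 1 of 4 neighbours < 4, not yet.
  gobies: 1 of 4 neighbours < 3, not yet.
  herring: 1 of 3 neighbours < 2, not yet.
  jellies: 1 of 3 neighbours ≥ 1, goes locally extinct.
Round 3 — checking thresholds:
  diatoms: 1 of 4 neighbours < 4, not yet.
  gobies: 3 of 4 neighbours ≥ 3, goes locally extinct.
  herring: 2 of 3 neighbours ≥ 2, goes locally extinct.
  mussels: 1 of 2 neighbours ≥ 1, goes locally extinct.
  oysters: 2 of 4 neighbours < 4, not yet.
Round 4 — no new extinctions; cascade stops.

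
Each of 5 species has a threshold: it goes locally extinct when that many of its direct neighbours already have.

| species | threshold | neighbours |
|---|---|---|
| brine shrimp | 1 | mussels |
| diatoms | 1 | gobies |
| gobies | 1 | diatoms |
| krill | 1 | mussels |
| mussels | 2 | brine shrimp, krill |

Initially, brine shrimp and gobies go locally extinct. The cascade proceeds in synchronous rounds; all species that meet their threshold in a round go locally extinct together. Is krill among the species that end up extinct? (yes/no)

no

Round 1 — brine shrimp, gobies go locally extinct (initial).
Round 2 — checking thresholds:
  diatoms: 1 of 1 neighbours ≥ 1, goes locally extinct.
  mussels: 1 of 2 neighbours < 2, below threshold.
Round 3 — no new extinctions; cascade stops.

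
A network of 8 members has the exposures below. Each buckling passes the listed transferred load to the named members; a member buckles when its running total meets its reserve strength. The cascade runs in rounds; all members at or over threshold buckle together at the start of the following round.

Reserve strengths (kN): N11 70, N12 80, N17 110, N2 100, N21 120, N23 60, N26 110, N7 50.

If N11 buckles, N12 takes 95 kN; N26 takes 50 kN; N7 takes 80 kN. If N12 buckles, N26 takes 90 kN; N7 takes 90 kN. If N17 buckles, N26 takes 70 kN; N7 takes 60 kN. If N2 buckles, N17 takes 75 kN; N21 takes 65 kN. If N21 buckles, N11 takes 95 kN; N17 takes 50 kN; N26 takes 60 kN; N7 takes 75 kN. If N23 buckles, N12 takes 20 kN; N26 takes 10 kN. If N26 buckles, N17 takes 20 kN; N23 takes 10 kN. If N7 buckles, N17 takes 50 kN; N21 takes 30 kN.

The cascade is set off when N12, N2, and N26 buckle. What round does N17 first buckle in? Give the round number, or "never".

Round 1 — N12, N2, N26 buckle (initial).
  N17: +75+20 → 95 < 110
  N21: +65 → 65 < 120
  N23: +10 → 10 < 60
  N7: +90 → 90 ≥ 50
Round 2 — N7 buckles.
  N17: +50 → 145 ≥ 110
  N21: +30 → 95 < 120
Round 3 — N17 buckles.
No further bucklings.

3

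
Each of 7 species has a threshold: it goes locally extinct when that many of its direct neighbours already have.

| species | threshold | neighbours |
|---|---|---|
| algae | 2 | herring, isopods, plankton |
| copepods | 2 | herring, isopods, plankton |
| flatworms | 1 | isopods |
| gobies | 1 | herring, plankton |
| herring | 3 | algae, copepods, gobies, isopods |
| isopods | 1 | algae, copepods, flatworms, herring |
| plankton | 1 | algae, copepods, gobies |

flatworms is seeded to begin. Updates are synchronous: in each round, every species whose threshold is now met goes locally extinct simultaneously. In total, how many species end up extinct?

2

Round 1 — flatworms goes locally extinct (initial).
Round 2 — checking thresholds:
  isopods: 1 of 4 neighbours ≥ 1, goes locally extinct.
Round 3 — no new extinctions; cascade stops.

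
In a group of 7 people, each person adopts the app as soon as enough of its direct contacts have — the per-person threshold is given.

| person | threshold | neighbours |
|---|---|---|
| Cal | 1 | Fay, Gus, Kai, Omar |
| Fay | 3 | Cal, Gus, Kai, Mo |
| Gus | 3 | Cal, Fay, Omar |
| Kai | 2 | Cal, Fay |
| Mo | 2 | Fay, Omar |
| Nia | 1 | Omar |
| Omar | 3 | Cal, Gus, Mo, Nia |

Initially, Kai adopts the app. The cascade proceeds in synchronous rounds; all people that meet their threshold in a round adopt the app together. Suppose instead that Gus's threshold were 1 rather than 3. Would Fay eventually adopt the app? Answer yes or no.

With Gus's threshold at 1:
Round 1 — Kai adopts the app (initial).
Round 2 — checking thresholds:
  Cal: 1 of 4 neighbours ≥ 1, adopts the app.
  Fay: 1 of 4 neighbours < 3, below threshold.
Round 3 — checking thresholds:
  Fay: 2 of 4 neighbours < 3, below threshold.
  Gus: 1 of 3 neighbours ≥ 1, adopts the app.
  Omar: 1 of 4 neighbours < 3, below threshold.
Round 4 — checking thresholds:
  Fay: 3 of 4 neighbours ≥ 3, adopts the app.
  Omar: 2 of 4 neighbours < 3, below threshold.
Round 5 — no new adoptions; cascade stops.

yes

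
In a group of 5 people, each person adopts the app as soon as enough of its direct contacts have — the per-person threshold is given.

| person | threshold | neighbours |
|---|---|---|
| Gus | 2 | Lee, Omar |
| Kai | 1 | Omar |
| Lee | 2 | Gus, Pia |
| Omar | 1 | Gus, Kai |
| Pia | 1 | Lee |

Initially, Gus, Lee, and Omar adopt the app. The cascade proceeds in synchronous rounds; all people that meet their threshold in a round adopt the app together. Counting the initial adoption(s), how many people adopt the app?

Round 1 — Gus, Lee, Omar adopt the app (initial).
Round 2 — checking thresholds:
  Kai: 1 of 1 neighbours ≥ 1, adopts the app.
  Pia: 1 of 1 neighbours ≥ 1, adopts the app.
Round 3 — no new adoptions; cascade stops.

5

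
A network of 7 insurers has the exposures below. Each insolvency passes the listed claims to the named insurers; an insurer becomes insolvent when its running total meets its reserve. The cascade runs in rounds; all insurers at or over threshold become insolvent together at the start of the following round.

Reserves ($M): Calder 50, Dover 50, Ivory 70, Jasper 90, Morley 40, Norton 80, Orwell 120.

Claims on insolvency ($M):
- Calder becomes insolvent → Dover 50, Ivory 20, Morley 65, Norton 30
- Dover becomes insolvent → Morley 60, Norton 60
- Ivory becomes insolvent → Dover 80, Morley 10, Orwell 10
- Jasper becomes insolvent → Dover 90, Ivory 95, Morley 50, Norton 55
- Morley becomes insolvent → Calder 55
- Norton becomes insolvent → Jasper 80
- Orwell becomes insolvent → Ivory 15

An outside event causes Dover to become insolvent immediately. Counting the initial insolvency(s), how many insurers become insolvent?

4

Round 1 — Dover becomes insolvent (initial).
  Morley: +60 → 60 ≥ 40
  Norton: +60 → 60 < 80
Round 2 — Morley becomes insolvent.
  Calder: +55 → 55 ≥ 50
Round 3 — Calder becomes insolvent.
  Ivory: +20 → 20 < 70
  Norton: +30 → 90 ≥ 80
Round 4 — Norton becomes insolvent.
  Jasper: +80 → 80 < 90
No further insolvencies.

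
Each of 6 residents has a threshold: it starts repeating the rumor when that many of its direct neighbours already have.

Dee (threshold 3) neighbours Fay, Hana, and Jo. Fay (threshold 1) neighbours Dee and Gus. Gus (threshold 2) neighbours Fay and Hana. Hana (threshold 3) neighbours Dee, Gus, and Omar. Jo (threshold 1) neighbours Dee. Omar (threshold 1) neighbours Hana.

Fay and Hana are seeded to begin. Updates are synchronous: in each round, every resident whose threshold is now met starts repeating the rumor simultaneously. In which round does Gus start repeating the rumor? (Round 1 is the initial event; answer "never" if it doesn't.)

Round 1 — Fay, Hana start repeating the rumor (initial).
Round 2 — checking thresholds:
  Dee: 2 of 3 neighbours < 3, holds.
  Gus: 2 of 2 neighbours ≥ 2, starts repeating the rumor.
  Omar: 1 of 1 neighbours ≥ 1, starts repeating the rumor.
Round 3 — no new spreads; cascade stops.

2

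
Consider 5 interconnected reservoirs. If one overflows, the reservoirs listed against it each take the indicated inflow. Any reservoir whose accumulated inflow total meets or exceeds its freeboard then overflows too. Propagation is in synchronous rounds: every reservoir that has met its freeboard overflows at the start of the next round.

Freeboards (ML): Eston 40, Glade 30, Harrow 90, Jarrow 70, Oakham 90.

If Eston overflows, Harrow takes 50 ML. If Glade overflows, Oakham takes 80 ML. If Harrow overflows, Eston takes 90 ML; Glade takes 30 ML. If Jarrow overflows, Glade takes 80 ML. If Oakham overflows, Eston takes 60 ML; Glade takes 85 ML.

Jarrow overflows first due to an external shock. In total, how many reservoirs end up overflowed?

2

Round 1 — Jarrow overflows (initial).
  Glade: +80 → 80 ≥ 30
Round 2 — Glade overflows.
  Oakham: +80 → 80 < 90
No further overflows.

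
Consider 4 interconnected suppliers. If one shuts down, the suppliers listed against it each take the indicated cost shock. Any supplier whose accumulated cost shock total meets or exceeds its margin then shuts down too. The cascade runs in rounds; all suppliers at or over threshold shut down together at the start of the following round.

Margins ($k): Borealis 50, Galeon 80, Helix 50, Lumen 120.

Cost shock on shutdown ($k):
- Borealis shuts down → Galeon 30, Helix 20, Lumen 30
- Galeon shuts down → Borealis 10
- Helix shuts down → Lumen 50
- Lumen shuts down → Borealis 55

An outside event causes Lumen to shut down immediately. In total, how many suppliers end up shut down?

2

Round 1 — Lumen shuts down (initial).
  Borealis: +55 → 55 ≥ 50
Round 2 — Borealis shuts down.
  Galeon: +30 → 30 < 80
  Helix: +20 → 20 < 50
No further shutdowns.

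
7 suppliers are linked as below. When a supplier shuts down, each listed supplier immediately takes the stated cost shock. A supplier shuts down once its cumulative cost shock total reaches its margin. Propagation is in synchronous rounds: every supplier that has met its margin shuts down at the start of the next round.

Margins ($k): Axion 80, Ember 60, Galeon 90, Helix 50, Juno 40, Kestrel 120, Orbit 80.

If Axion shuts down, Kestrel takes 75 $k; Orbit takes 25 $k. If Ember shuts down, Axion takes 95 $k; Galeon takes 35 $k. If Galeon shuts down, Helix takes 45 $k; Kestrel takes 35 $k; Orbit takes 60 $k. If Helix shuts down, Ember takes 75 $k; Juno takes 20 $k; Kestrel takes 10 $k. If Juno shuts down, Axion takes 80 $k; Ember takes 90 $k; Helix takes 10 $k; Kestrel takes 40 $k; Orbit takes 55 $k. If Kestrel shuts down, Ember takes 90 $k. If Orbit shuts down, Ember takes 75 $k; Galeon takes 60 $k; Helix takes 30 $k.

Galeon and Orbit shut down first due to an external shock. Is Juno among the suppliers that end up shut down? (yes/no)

Round 1 — Galeon, Orbit shut down (initial).
  Ember: +75 → 75 ≥ 60
  Helix: +45+30 → 75 ≥ 50
  Kestrel: +35 → 35 < 120
Round 2 — Ember, Helix shut down.
  Axion: +95 → 95 ≥ 80
  Juno: +20 → 20 < 40
  Kestrel: +10 → 45 < 120
Round 3 — Axion shuts down.
  Kestrel: +75 → 120 ≥ 120
Round 4 — Kestrel shuts down.
No further shutdowns.

no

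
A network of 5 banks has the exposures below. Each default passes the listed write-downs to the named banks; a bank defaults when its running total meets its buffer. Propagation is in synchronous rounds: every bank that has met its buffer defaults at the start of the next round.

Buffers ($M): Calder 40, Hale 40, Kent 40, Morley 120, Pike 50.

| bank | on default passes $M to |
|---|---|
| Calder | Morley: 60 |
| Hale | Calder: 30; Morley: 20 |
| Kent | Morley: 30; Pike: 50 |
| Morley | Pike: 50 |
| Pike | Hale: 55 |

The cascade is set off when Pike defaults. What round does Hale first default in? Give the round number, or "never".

Round 1 — Pike defaults (initial).
  Hale: +55 → 55 ≥ 40
Round 2 — Hale defaults.
  Calder: +30 → 30 < 40
  Morley: +20 → 20 < 120
No further defaults.

2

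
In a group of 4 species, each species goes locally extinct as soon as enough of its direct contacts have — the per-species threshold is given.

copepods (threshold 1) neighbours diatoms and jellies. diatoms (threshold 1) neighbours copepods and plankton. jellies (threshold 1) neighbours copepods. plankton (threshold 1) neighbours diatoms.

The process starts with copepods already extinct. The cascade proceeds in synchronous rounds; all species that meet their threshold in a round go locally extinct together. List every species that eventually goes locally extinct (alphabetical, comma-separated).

Round 1 — copepods goes locally extinct (initial).
Round 2 — checking thresholds:
  diatoms: 1 of 2 neighbours ≥ 1, goes locally extinct.
  jellies: 1 of 1 neighbours ≥ 1, goes locally extinct.
Round 3 — checking thresholds:
  plankton: 1 of 1 neighbours ≥ 1, goes locally extinct.
Round 4 — no new extinctions; cascade stops.

copepods, diatoms, jellies, plankton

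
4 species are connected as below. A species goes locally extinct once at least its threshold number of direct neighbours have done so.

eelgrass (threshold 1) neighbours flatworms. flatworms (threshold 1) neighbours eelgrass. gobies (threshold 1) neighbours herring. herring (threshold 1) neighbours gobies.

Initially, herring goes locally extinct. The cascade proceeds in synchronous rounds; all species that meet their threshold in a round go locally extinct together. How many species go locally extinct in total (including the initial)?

Round 1 — herring goes locally extinct (initial).
Round 2 — checking thresholds:
  gobies: 1 of 1 neighbours ≥ 1, goes locally extinct.
Round 3 — no new extinctions; cascade stops.

2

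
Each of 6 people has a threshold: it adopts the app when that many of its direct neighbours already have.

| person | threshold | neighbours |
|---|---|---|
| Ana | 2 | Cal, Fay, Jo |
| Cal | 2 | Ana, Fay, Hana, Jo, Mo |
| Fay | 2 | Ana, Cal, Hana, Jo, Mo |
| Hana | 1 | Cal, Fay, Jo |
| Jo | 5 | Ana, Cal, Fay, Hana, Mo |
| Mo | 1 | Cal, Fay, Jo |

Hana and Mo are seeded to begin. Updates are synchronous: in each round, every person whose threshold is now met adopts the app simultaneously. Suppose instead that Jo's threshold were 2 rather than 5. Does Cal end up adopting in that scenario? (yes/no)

With Jo's threshold at 2:
Round 1 — Hana, Mo adopt the app (initial).
Round 2 — checking thresholds:
  Cal: 2 of 5 neighbours ≥ 2, adopts the app.
  Fay: 2 of 5 neighbours ≥ 2, adopts the app.
  Jo: 2 of 5 neighbours ≥ 2, adopts the app.
Round 3 — checking thresholds:
  Ana: 3 of 3 neighbours ≥ 2, adopts the app.
Round 4 — no new adoptions; cascade stops.

yes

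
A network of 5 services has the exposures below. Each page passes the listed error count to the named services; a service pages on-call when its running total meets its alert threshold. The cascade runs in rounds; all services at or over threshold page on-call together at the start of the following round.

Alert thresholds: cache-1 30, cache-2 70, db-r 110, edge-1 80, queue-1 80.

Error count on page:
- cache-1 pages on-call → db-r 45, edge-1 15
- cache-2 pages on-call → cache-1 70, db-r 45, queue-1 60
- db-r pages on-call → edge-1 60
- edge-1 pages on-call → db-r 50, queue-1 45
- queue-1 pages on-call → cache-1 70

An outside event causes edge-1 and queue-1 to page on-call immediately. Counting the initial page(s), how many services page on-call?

3

Round 1 — edge-1, queue-1 page on-call (initial).
  cache-1: +70 → 70 ≥ 30
  db-r: +50 → 50 < 110
Round 2 — cache-1 pages on-call.
  db-r: +45 → 95 < 110
No further pages.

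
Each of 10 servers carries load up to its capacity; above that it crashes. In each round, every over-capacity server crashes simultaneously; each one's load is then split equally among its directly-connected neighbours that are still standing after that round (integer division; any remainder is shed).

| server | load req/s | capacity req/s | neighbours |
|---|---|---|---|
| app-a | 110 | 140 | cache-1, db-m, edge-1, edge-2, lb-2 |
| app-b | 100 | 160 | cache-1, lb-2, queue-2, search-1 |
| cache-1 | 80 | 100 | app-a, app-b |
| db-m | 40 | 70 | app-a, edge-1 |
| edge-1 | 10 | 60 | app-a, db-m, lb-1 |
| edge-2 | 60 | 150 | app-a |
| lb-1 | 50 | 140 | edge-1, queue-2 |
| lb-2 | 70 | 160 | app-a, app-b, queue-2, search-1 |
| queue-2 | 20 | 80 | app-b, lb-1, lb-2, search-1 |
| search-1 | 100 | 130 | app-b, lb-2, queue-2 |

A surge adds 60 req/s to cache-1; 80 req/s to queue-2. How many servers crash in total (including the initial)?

9

Round 1 — cache-1 at 140 > 100; queue-2 at 100 > 80. cache-1, queue-2 crash.
  cache-1 sheds 140 req/s to app-a, app-b: 70 each.
    app-a: 110+70 = 180 > 140
    app-b: 100+70 = 170 > 160
  queue-2 sheds 100 req/s to app-b, lb-1, lb-2, search-1: 25 each.
    app-b: 170+25 = 195 > 160
    lb-1: 50+25 = 75 ≤ 140
    lb-2: 70+25 = 95 ≤ 160
    search-1: 100+25 = 125 ≤ 130
Round 2 — app-a, app-b crash.
  app-a sheds 180 req/s to db-m, edge-1, edge-2, lb-2: 45 each.
    db-m: 40+45 = 85 > 70
    edge-1: 10+45 = 55 ≤ 60
    edge-2: 60+45 = 105 ≤ 150
    lb-2: 95+45 = 140 ≤ 160
  app-b sheds 195 req/s to lb-2, search-1: 97 each (1 lost).
    lb-2: 140+97 = 237 > 160
    search-1: 125+97 = 222 > 130
Round 3 — db-m, lb-2, search-1 crash.
  db-m sheds 85 req/s to edge-1: 85 each.
    edge-1: 55+85 = 140 > 60
  lb-2 sheds 237 req/s: no online neighbours, lost.
  search-1 sheds 222 req/s: no online neighbours, lost.
Round 4 — edge-1 crashes.
  edge-1 sheds 140 req/s to lb-1: 140 each.
    lb-1: 75+140 = 215 > 140
Round 5 — lb-1 crashes.
  lb-1 sheds 215 req/s: no online neighbours, lost.
No further crashes.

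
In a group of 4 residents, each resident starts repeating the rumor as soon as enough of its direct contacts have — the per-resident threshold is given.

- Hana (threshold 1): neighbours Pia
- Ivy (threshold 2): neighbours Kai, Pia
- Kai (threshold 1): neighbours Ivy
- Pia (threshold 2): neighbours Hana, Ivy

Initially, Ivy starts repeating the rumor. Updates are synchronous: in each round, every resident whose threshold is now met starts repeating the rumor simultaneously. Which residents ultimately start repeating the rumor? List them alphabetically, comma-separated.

Ivy, Kai

Round 1 — Ivy starts repeating the rumor (initial).
Round 2 — checking thresholds:
  Kai: 1 of 1 neighbours ≥ 1, starts repeating the rumor.
  Pia: 1 of 2 neighbours < 2, below threshold.
Round 3 — no new spreads; cascade stops.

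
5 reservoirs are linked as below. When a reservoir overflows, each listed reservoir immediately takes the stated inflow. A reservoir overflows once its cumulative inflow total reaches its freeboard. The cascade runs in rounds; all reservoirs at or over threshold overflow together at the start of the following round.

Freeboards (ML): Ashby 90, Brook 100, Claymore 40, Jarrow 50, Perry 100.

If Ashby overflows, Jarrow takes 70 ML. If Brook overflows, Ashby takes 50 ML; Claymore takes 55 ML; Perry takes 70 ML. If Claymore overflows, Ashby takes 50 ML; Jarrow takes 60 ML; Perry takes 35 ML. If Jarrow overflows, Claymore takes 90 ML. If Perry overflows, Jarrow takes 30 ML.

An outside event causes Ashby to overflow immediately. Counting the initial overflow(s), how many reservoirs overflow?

Round 1 — Ashby overflows (initial).
  Jarrow: +70 → 70 ≥ 50
Round 2 — Jarrow overflows.
  Claymore: +90 → 90 ≥ 40
Round 3 — Claymore overflows.
  Perry: +35 → 35 < 100
No further overflows.

3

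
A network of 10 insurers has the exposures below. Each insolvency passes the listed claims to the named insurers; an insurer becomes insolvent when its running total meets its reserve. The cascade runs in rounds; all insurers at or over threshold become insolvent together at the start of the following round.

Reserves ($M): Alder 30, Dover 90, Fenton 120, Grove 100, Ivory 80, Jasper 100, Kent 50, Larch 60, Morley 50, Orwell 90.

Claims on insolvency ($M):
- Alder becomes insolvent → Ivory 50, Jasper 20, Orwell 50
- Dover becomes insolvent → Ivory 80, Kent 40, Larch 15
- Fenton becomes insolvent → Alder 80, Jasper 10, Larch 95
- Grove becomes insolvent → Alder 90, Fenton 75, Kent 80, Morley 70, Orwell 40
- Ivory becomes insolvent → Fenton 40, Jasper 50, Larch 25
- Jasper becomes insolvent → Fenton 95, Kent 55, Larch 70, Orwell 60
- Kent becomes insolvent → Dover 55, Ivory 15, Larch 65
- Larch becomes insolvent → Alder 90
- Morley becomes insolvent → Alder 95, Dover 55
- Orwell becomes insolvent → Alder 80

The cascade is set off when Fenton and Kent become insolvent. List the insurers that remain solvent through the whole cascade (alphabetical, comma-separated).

Round 1 — Fenton, Kent become insolvent (initial).
  Alder: +80 → 80 ≥ 30
  Dover: +55 → 55 < 90
  Ivory: +15 → 15 < 80
  Jasper: +10 → 10 < 100
  Larch: +95+65 → 160 ≥ 60
Round 2 — Alder, Larch become insolvent.
  Ivory: +50 → 65 < 80
  Jasper: +20 → 30 < 100
  Orwell: +50 → 50 < 90
No further insolvencies.

Dover, Grove, Ivory, Jasper, Morley, Orwell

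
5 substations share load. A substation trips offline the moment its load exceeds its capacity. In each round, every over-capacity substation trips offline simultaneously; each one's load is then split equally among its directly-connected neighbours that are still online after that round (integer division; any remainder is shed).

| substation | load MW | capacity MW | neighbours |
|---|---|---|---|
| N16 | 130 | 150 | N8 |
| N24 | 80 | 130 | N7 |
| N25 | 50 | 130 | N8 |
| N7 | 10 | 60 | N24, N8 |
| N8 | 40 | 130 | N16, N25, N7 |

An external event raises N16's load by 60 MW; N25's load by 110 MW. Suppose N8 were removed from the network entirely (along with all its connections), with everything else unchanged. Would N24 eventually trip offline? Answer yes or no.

no

With N8 removed:
Round 1 — N16 at 190 > 150; N25 at 160 > 130. N16, N25 trip offline.
  N16 sheds 190 MW: no online neighbours, lost.
  N25 sheds 160 MW: no online neighbours, lost.
No further trips.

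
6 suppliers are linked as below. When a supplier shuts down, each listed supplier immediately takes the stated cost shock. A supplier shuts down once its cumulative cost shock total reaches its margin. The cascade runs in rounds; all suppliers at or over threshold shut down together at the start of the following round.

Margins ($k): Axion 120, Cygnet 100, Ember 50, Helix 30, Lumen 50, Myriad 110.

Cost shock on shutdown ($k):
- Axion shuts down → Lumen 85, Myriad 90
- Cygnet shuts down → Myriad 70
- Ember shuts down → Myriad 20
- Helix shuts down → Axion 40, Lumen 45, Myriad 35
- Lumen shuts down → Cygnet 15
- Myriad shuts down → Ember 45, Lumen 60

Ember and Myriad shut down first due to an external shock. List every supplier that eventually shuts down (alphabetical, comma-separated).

Round 1 — Ember, Myriad shut down (initial).
  Lumen: +60 → 60 ≥ 50
Round 2 — Lumen shuts down.
  Cygnet: +15 → 15 < 100
No further shutdowns.

Ember, Lumen, Myriad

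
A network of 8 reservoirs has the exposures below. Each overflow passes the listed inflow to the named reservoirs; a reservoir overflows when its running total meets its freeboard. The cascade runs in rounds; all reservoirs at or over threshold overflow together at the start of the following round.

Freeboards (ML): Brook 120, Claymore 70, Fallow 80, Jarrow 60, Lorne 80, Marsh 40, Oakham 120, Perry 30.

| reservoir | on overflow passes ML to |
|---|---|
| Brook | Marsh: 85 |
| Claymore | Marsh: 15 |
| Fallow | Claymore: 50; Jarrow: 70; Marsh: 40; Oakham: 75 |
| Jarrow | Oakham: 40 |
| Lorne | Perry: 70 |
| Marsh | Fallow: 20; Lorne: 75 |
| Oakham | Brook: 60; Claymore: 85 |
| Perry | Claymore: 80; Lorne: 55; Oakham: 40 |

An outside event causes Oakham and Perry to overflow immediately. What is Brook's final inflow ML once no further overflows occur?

60

Round 1 — Oakham, Perry overflow (initial).
  Brook: +60 → 60 < 120
  Claymore: +85+80 → 165 ≥ 70
  Lorne: +55 → 55 < 80
Round 2 — Claymore overflows.
  Marsh: +15 → 15 < 40
No further overflows.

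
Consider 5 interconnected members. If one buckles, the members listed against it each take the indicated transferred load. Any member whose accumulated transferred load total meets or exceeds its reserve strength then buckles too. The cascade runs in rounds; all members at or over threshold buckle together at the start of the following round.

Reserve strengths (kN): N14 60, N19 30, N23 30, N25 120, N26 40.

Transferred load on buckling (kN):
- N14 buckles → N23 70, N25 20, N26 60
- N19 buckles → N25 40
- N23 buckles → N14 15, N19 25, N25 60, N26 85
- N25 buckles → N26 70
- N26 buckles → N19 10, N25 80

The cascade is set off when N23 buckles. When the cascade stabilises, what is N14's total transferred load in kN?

15

Round 1 — N23 buckles (initial).
  N14: +15 → 15 < 60
  N19: +25 → 25 < 30
  N25: +60 → 60 < 120
  N26: +85 → 85 ≥ 40
Round 2 — N26 buckles.
  N19: +10 → 35 ≥ 30
  N25: +80 → 140 ≥ 120
Round 3 — N19, N25 buckle.
No further bucklings.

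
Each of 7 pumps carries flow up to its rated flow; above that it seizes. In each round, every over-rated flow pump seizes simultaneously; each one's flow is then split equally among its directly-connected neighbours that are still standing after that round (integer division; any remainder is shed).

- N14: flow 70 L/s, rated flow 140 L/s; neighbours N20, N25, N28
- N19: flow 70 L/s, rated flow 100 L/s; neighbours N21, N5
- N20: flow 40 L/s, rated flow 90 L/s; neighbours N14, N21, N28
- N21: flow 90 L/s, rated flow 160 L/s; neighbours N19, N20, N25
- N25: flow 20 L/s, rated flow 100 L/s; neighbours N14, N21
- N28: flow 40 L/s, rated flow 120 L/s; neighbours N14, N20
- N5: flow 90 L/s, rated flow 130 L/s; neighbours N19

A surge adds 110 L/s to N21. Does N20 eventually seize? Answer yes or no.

Round 1 — N21 at 200 > 160. N21 seizes.
  N21 sheds 200 L/s to N19, N20, N25: 66 each (2 lost).
    N19: 70+66 = 136 > 100
    N20: 40+66 = 106 > 90
    N25: 20+66 = 86 ≤ 100
Round 2 — N19, N20 seize.
  N19 sheds 136 L/s to N5: 136 each.
    N5: 90+136 = 226 > 130
  N20 sheds 106 L/s to N14, N28: 53 each.
    N14: 70+53 = 123 ≤ 140
    N28: 40+53 = 93 ≤ 120
Round 3 — N5 seizes.
  N5 sheds 226 L/s: no online neighbours, lost.
No further seizures.

yes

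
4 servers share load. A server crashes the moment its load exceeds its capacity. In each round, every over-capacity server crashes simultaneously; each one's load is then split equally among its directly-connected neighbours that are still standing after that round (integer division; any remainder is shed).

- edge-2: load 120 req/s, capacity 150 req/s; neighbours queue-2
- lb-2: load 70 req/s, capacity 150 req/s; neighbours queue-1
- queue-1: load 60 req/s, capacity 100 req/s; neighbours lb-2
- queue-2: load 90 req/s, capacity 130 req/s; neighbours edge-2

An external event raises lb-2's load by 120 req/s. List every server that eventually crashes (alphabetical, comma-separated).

lb-2, queue-1

Round 1 — lb-2 at 190 > 150. lb-2 crashes.
  lb-2 sheds 190 req/s to queue-1: 190 each.
    queue-1: 60+190 = 250 > 100
Round 2 — queue-1 crashes.
  queue-1 sheds 250 req/s: no online neighbours, lost.
No further crashes.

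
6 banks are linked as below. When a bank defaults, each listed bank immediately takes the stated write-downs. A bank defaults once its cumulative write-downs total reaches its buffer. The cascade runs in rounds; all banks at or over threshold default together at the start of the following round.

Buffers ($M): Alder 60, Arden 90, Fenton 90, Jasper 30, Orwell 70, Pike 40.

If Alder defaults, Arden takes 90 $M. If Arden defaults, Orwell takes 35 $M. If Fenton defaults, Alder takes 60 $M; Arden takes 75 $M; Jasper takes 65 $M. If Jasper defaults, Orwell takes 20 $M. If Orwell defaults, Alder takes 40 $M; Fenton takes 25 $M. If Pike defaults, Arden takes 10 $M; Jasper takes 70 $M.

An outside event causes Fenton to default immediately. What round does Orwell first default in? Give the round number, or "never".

never

Round 1 — Fenton defaults (initial).
  Alder: +60 → 60 ≥ 60
  Arden: +75 → 75 < 90
  Jasper: +65 → 65 ≥ 30
Round 2 — Alder, Jasper default.
  Arden: +90 → 165 ≥ 90
  Orwell: +20 → 20 < 70
Round 3 — Arden defaults.
  Orwell: +35 → 55 < 70
No further defaults.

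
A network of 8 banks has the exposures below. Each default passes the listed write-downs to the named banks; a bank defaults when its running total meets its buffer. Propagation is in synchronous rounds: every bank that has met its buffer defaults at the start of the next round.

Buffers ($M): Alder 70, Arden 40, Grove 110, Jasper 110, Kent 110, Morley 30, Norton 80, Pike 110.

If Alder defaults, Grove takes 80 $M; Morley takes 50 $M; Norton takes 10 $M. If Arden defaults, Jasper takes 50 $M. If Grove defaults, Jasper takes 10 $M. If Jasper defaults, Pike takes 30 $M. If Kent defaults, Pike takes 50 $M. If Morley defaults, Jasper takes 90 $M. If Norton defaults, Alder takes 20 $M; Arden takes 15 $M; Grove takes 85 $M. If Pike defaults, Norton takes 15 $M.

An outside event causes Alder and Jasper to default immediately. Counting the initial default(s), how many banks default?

Round 1 — Alder, Jasper default (initial).
  Grove: +80 → 80 < 110
  Morley: +50 → 50 ≥ 30
  Norton: +10 → 10 < 80
  Pike: +30 → 30 < 110
Round 2 — Morley defaults.
No further defaults.

3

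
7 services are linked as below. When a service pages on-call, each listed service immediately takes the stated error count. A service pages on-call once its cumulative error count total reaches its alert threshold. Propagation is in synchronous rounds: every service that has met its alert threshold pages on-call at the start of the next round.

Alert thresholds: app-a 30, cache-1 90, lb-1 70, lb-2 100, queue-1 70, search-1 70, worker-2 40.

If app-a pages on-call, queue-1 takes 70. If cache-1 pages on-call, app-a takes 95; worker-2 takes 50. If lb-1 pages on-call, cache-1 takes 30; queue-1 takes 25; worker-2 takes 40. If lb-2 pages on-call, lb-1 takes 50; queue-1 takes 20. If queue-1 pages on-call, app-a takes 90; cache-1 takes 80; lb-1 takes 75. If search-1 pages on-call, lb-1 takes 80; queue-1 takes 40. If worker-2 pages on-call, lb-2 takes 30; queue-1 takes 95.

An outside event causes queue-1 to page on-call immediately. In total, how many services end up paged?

Round 1 — queue-1 pages on-call (initial).
  app-a: +90 → 90 ≥ 30
  cache-1: +80 → 80 < 90
  lb-1: +75 → 75 ≥ 70
Round 2 — app-a, lb-1 page on-call.
  cache-1: +30 → 110 ≥ 90
  worker-2: +40 → 40 ≥ 40
Round 3 — cache-1, worker-2 page on-call.
  lb-2: +30 → 30 < 100
No further pages.

5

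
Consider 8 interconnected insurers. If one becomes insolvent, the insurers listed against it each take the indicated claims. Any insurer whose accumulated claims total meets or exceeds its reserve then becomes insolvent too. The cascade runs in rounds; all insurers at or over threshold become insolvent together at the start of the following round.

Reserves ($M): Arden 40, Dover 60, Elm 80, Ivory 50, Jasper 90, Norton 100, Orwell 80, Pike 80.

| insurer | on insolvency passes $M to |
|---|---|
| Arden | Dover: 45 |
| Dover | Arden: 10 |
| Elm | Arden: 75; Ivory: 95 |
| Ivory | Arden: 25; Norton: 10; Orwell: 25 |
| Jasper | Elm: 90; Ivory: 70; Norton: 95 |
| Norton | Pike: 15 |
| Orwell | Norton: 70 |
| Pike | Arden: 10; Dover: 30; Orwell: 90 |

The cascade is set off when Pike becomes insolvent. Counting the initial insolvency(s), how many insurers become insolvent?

Round 1 — Pike becomes insolvent (initial).
  Arden: +10 → 10 < 40
  Dover: +30 → 30 < 60
  Orwell: +90 → 90 ≥ 80
Round 2 — Orwell becomes insolvent.
  Norton: +70 → 70 < 100
No further insolvencies.

2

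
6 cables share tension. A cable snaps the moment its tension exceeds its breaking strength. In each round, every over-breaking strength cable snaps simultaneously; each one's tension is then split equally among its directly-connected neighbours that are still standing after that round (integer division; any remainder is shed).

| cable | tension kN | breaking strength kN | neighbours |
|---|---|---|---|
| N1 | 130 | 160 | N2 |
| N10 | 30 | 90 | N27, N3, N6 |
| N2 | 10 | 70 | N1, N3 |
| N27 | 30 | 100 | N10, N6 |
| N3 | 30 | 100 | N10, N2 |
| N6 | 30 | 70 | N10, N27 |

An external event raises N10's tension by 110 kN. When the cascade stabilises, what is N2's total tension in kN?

10

Round 1 — N10 at 140 > 90. N10 snaps.
  N10 sheds 140 kN to N27, N3, N6: 46 each (2 lost).
    N27: 30+46 = 76 ≤ 100
    N3: 30+46 = 76 ≤ 100
    N6: 30+46 = 76 > 70
Round 2 — N6 snaps.
  N6 sheds 76 kN to N27: 76 each.
    N27: 76+76 = 152 > 100
Round 3 — N27 snaps.
  N27 sheds 152 kN: no online neighbours, lost.
No further breaks.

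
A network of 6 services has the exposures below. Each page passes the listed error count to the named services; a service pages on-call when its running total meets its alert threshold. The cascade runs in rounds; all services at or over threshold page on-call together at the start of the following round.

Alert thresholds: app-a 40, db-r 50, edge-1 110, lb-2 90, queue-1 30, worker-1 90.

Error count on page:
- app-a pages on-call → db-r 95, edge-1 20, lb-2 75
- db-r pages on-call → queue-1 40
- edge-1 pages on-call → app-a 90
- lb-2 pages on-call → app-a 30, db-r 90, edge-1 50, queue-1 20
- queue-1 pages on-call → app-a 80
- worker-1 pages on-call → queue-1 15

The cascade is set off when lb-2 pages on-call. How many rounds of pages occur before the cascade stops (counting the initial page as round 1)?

4

Round 1 — lb-2 pages on-call (initial).
  app-a: +30 → 30 < 40
  db-r: +90 → 90 ≥ 50
  edge-1: +50 → 50 < 110
  queue-1: +20 → 20 < 30
Round 2 — db-r pages on-call.
  queue-1: +40 → 60 ≥ 30
Round 3 — queue-1 pages on-call.
  app-a: +80 → 110 ≥ 40
Round 4 — app-a pages on-call.
  edge-1: +20 → 70 < 110
No further pages.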